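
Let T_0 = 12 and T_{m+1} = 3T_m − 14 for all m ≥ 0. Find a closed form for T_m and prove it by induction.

Claim: T_m = 5·3^m + 7.

Base case: T_0 = 12, and 5·3^0 + 7 = 5 + 7 = 12.
Assume T_j = 5·3^j + 7 for some j ≥ 0.
Then T_{j+1} = 3T_j − 14 = 3·(5·3^j + 7) − 14 = 15·3^j + 21 − 14 = 5·3^{j+1} + 7.
This completes the inductive step, so T_m = 5·3^m + 7 for all m ≥ 0.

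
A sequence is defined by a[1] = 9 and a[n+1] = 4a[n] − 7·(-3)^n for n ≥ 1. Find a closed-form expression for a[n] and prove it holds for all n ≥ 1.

Claim: a[n] = 3·4^n + (-3)^n.

Base case: a[1] = 9, and 3·4^1 + (-3)^1 = 12 − 3 = 9.
Assume a[r] = 3·4^r + (-3)^r for some r ≥ 1.
Then a[r+1] = 4a[r] − 7·(-3)^r = 4·(3·4^r + (-3)^r) − 7·(-3)^r = 3·4^{r+1} + 4·(-3)^r − 7·(-3)^r = 3·4^{r+1} − 3·(-3)^r = 3·4^{r+1} + (-3)^{r+1}.
Hence a[n] = 3·4^n + (-3)^n for every n ≥ 1, by induction.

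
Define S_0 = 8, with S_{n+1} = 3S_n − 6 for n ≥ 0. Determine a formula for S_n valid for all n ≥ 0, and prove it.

Claim: S_n = 5·3^n + 3.

Base case: S_0 = 8, and 5·3^0 + 3 = 5 + 3 = 8.
Assume S_r = 5·3^r + 3 for some r ≥ 0.
Then S_{r+1} = 3S_r − 6 = 3·(5·3^r + 3) − 6 = 15·3^r + 9 − 6 = 5·3^{r+1} + 3.
So the formula holds for r+1, and by induction S_n = 5·3^n + 3 for all n ≥ 0.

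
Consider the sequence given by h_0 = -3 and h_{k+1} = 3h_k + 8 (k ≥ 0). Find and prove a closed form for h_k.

Claim: h_k = 3^k − 4.

Base case: h_0 = -3, and 3^0 − 4 = 1 − 4 = -3.
Assume h_m = 3^m − 4 for some m ≥ 0.
Then h_{m+1} = 3h_m + 8 = 3·(3^m − 4) + 8 = 3^{m+1} − 12 + 8 = 3^{m+1} − 4.
So the formula holds for m+1, and by induction h_k = 3^k − 4 for all k ≥ 0.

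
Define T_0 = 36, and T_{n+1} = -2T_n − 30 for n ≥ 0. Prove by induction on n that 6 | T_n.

Base case: T_0 = 36 = 6·6, so 6 | T_0.
Assume 6 | T_k, so T_k = 6t for some integer t.
Then T_{k+1} = -2T_k − 30 = -2·(6t) − 30 = 6(-2t − 5), so 6 | T_{k+1}.
By induction, 6 | T_n for all n ≥ 0.

6 | T_n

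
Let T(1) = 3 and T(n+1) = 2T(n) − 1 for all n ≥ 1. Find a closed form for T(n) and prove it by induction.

Claim: T(n) = 2^n + 1.

Base case: T(1) = 3, and 2^1 + 1 = 2 + 1 = 3.
Assume T(m) = 2^m + 1 for some m ≥ 1.
Then T(m+1) = 2T(m) − 1 = 2·(2^m + 1) − 1 = 2^{m+1} + 2 − 1 = 2^{m+1} + 1.
So the formula holds for m+1, and by induction T(n) = 2^n + 1 for all n ≥ 1.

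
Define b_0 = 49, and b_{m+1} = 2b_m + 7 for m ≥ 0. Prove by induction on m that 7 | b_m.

Base case: b_0 = 49 = 7·7, so 7 | b_0.
Assume 7 | b_j, so b_j = 7t for some integer t.
Then b_{j+1} = 2b_j + 7 = 2·(7t) + 7 = 7(2t + 1), so 7 | b_{j+1}.
By induction, 7 | b_m for all m ≥ 0.

7 | b_m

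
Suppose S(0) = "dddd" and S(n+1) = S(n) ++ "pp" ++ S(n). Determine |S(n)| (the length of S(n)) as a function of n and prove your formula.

Claim: |S(n)| = 6·2^n − 2.

Base case: |S(0)| = 4, and 6·2^0 − 2 = 4.
Assume |S(r)| = 6·2^r − 2.
Then |S(r+1)| = |S(r)| + 2 + |S(r)| = 2|S(r)| + 2 = 2(6·2^r − 2) + 2 = 6·2^{r+1} − 4 + 2 = 6·2^{r+1} − 2.
So the formula holds for r+1, and by induction |S(n)| = 6·2^n − 2 for all n ≥ 0.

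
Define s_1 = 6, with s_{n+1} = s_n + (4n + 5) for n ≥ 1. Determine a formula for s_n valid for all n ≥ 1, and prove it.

Claim: s_n = 2n^2 + 3n + 1.

Base case: s_1 = 6, and 2·1^2 + 3·1 + 1 = 6.
Assume s_k = 2k^2 + 3k + 1.
Then s_{k+1} = s_k + (4k + 5) = (2k^2 + 3k + 1) + (4k + 5) = 2k^2 + 7k + 6,
and 2·(k+1)^2 + 3·(k+1) + 1 = 2k^2 + 7k + 6.
By induction, s_n = 2n^2 + 3n + 1 for all n ≥ 1.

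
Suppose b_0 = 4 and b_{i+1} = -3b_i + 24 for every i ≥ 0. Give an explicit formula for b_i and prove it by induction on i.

Claim: b_i = -2·(-3)^i + 6.

Base case: b_0 = 4, and -2·(-3)^0 + 6 = -2 + 6 = 4.
Assume b_r = -2·(-3)^r + 6 for some r ≥ 0.
Then b_{r+1} = -3b_r + 24 = -3·(-2·(-3)^r + 6) + 24 = 6·(-3)^r − 18 + 24 = -2·(-3)^{r+1} + 6.
This completes the inductive step, so b_i = -2·(-3)^i + 6 for all i ≥ 0.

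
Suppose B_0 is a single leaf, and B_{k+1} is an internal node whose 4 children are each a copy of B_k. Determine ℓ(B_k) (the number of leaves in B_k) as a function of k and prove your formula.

Claim: ℓ(B_k) = 4^k.

Base case: ℓ(B_0) = 1, and 4^0 = 1.
Assume ℓ(B_r) = 4^r.
Then ℓ(B_{r+1}) = 4·ℓ(B_r) = 4·4^r = 4^{r+1}.
Hence ℓ(B_k) = 4^k for every k ≥ 0, by induction.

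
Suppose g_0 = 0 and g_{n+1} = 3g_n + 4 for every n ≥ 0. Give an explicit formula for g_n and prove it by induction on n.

Claim: g_n = 2·3^n − 2.

Base case: g_0 = 0, and 2·3^0 − 2 = 2 − 2 = 0.
Assume g_r = 2·3^r − 2 for some r ≥ 0.
Then g_{r+1} = 3g_r + 4 = 3·(2·3^r − 2) + 4 = 6·3^r − 6 + 4 = 2·3^{r+1} − 2.
Hence g_n = 2·3^n − 2 for every n ≥ 0, by induction.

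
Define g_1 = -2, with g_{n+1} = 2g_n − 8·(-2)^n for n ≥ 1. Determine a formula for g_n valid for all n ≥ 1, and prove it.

Claim: g_n = 2^n + 2·(-2)^n.

Base case: g_1 = -2, and 2^1 + 2·(-2)^1 = 2 − 4 = -2.
Assume g_m = 2^m + 2·(-2)^m for some m ≥ 1.
Then g_{m+1} = 2g_m − 8·(-2)^m = 2·(2^m + 2·(-2)^m) − 8·(-2)^m = 2^{m+1} + 4·(-2)^m − 8·(-2)^m = 2^{m+1} − 4·(-2)^m = 2^{m+1} + 2·(-2)^{m+1}.
By induction, g_n = 2^n + 2·(-2)^n for all n ≥ 1.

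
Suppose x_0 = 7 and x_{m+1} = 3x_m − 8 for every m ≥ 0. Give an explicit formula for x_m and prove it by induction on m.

Claim: x_m = 3^{m+1} + 4.

Base case: x_0 = 7, and 3^{0+1} + 4 = 3 + 4 = 7.
Assume x_r = 3^{r+1} + 4 for some r ≥ 0.
Then x_{r+1} = 3x_r − 8 = 3·(3^{r+1} + 4) − 8 = 3^{r+2} + 12 − 8 = 3^{r+2} + 4.
Hence x_m = 3^{m+1} + 4 for every m ≥ 0, by induction.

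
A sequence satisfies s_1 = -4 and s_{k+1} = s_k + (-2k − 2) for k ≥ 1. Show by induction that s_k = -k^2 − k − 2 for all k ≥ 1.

Base case: s_1 = -4, and -1^2 − 1 − 2 = -4.
Assume s_j = -j^2 − j − 2.
Then s_{j+1} = s_j + (-2j − 2) = (-j^2 − j − 2) + (-2j − 2) = -j^2 − 3j − 4,
and -(j+1)^2 − (j+1) − 2 = -j^2 − 3j − 4.
This completes the inductive step, so s_k = -k^2 − k − 2 for all k ≥ 1.

s_k = -k^2 − k − 2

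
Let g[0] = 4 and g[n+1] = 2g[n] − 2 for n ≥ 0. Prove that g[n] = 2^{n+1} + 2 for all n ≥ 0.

Base case: g[0] = 4, and 2^{0+1} + 2 = 2 + 2 = 4.
Assume g[m] = 2^{m+1} + 2 for some m ≥ 0.
Then g[m+1] = 2g[m] − 2 = 2·(2^{m+1} + 2) − 2 = 2^{m+2} + 4 − 2 = 2^{m+2} + 2.
So the formula holds for m+1, and by induction g[n] = 2^{n+1} + 2 for all n ≥ 0.

g[n] = 2^{n+1} + 2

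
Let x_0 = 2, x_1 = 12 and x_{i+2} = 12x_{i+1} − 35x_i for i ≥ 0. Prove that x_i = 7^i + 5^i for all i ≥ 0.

Base cases: x_0 = 2 and 7^0 + 5^0 = 2; x_1 = 12 and 7^1 + 5^1 = 12.
Assume x_j = 7^j + 5^j for all 0 ≤ j ≤ m, where m ≥ 1.
Then x_{m+1} = 12x_m − 35x_{m−1} = 12·(7^m + 5^m) − 35·(7^{m−1} + 5^{m−1}) = (12·7 − 35)7^{m−1} + (12·5 − 35)5^{m−1} = 49·7^{m−1} + 25·5^{m−1} = 7^{m+1} + 5^{m+1}.
By strong induction, x_i = 7^i + 5^i for all i ≥ 0.

x_i = 7^i + 5^i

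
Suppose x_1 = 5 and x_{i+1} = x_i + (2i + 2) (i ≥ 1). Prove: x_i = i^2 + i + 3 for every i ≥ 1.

Base case: x_1 = 5, and 1^2 + 1 + 3 = 5.
Assume x_j = j^2 + j + 3.
Then x_{j+1} = x_j + (2j + 2) = (j^2 + j + 3) + (2j + 2) = j^2 + 3j + 5,
and (j+1)^2 + (j+1) + 3 = j^2 + 3j + 5.
By induction, x_i = i^2 + i + 3 for all i ≥ 1.

x_i = i^2 + i + 3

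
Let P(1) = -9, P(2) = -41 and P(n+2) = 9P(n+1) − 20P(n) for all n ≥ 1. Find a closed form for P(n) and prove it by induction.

Claim: P(n) = -4^n − 5^n.

Base cases: P(1) = -9 and -4^1 − 5^1 = -9; P(2) = -41 and -4^2 − 5^2 = -41.
Assume P(j) = -4^j − 5^j for all 1 ≤ j ≤ k, where k ≥ 2.
Then P(k+1) = 9P(k) − 20P(k−1) = 9·(-4^k − 5^k) − 20·(-4^{k−1} − 5^{k−1}) = -(9·4 − 20)4^{k−1} − (9·5 − 20)5^{k−1} = -16·4^{k−1} − 25·5^{k−1} = -4^{k+1} − 5^{k+1}.
This completes the inductive step, so P(n) = -4^n − 5^n for all n ≥ 1.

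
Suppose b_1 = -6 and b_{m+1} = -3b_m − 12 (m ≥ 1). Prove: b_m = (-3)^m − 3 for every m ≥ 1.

Base case: b_1 = -6, and (-3)^1 − 3 = -3 − 3 = -6.
Assume b_j = (-3)^j − 3 for some j ≥ 1.
Then b_{j+1} = -3b_j − 12 = -3·((-3)^j − 3) − 12 = -3·(-3)^j + 9 − 12 = (-3)^{j+1} − 3.
This completes the inductive step, so b_m = (-3)^m − 3 for all m ≥ 1.

b_m = (-3)^m − 3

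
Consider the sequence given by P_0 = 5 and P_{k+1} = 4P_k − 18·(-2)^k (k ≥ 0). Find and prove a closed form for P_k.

Claim: P_k = 2·4^k + 3·(-2)^k.

Base case: P_0 = 5, and 2·4^0 + 3·(-2)^0 = 2 + 3 = 5.
Assume P_j = 2·4^j + 3·(-2)^j for some j ≥ 0.
Then P_{j+1} = 4P_j − 18·(-2)^j = 4·(2·4^j + 3·(-2)^j) − 18·(-2)^j = 2·4^{j+1} + 12·(-2)^j − 18·(-2)^j = 2·4^{j+1} − 6·(-2)^j = 2·4^{j+1} + 3·(-2)^{j+1}.
So the formula holds for j+1, and by induction P_k = 2·4^k + 3·(-2)^k for all k ≥ 0.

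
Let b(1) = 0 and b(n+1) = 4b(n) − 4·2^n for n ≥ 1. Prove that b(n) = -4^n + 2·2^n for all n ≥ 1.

Base case: b(1) = 0, and -4^1 + 2·2^1 = -4 + 4 = 0.
Assume b(m) = -4^m + 2·2^m for some m ≥ 1.
Then b(m+1) = 4b(m) − 4·2^m = 4·(-4^m + 2·2^m) − 4·2^m = -4^{m+1} + 8·2^m − 4·2^m = -4^{m+1} + 4·2^m = -4^{m+1} + 2·2^{m+1}.
This completes the inductive step, so b(n) = -4^n + 2·2^n for all n ≥ 1.

b(n) = -4^n + 2·2^n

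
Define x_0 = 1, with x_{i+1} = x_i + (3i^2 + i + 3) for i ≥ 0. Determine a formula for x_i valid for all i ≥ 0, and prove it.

Claim: x_i = i^3 − i^2 + 3i + 1.

Base case: x_0 = 1, and 0^3 − 0^2 + 3·0 + 1 = 1.
Assume x_r = r^3 − r^2 + 3r + 1.
Then x_{r+1} = x_r + (3r^2 + r + 3) = (r^3 − r^2 + 3r + 1) + (3r^2 + r + 3) = r^3 + 2r^2 + 4r + 4,
and (r+1)^3 − (r+1)^2 + 3·(r+1) + 1 = r^3 + 2r^2 + 4r + 4.
Hence x_i = i^3 − i^2 + 3i + 1 for every i ≥ 0, by induction.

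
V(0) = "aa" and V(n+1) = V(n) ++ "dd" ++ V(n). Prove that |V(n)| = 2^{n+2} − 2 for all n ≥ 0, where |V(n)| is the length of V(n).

Base case: |V(0)| = 2, and 2^{0+2} − 2 = 2.
Assume |V(k)| = 2^{k+2} − 2.
Then |V(k+1)| = |V(k)| + 2 + |V(k)| = 2|V(k)| + 2 = 2(2^{k+2} − 2) + 2 = 2^{k+3} − 4 + 2 = 2^{k+3} − 2.
By induction, |V(n)| = 2^{n+2} − 2 for all n ≥ 0.

|V(n)| = 2^{n+2} − 2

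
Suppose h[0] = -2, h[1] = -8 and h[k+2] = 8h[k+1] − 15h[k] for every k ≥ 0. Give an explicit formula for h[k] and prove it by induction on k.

Claim: h[k] = -5^k − 3^k.

Base cases: h[0] = -2 and -5^0 − 3^0 = -2; h[1] = -8 and -5^1 − 3^1 = -8.
Assume h[j] = -5^j − 3^j for all 0 ≤ j ≤ r, where r ≥ 1.
Then h[r+1] = 8h[r] − 15h[r−1] = 8·(-5^r − 3^r) − 15·(-5^{r−1} − 3^{r−1}) = -(8·5 − 15)5^{r−1} − (8·3 − 15)3^{r−1} = -25·5^{r−1} − 9·3^{r−1} = -5^{r+1} − 3^{r+1}.
By strong induction, h[k] = -5^k − 3^k for all k ≥ 0.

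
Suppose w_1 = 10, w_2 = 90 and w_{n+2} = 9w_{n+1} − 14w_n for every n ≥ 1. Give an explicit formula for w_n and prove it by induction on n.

Claim: w_n = 2·7^n − 2·2^n.

Base cases: w_1 = 10 and 2·7^1 − 2·2^1 = 10; w_2 = 90 and 2·7^2 − 2·2^2 = 90.
Assume w_j = 2·7^j − 2·2^j for all 1 ≤ j ≤ r, where r ≥ 2.
Then w_{r+1} = 9w_r − 14w_{r−1} = 9·(2·7^r − 2·2^r) − 14·(2·7^{r−1} − 2·2^{r−1}) = 2·(9·7 − 14)7^{r−1} − 2·(9·2 − 14)2^{r−1} = 98·7^{r−1} − 8·2^{r−1} = 2·7^{r+1} − 2·2^{r+1}.
By strong induction, w_n = 2·7^n − 2·2^n for all n ≥ 1.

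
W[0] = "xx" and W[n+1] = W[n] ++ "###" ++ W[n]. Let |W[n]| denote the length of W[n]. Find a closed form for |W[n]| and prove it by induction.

Claim: |W[n]| = 5·2^n − 3.

Base case: |W[0]| = 2, and 5·2^0 − 3 = 2.
Assume |W[k]| = 5·2^k − 3.
Then |W[k+1]| = |W[k]| + 3 + |W[k]| = 2|W[k]| + 3 = 2(5·2^k − 3) + 3 = 5·2^{k+1} − 6 + 3 = 5·2^{k+1} − 3.
By induction, |W[n]| = 5·2^n − 3 for all n ≥ 0.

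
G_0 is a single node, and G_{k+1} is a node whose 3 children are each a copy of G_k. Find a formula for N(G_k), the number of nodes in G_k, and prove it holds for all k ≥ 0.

Claim: N(G_k) = (3^{k+1} − 1)/2.

Base case: N(G_0) = 1, and (3^{0+1} − 1)/2 = 1.
Assume N(G_m) = (3^{m+1} − 1)/2.
Then N(G_{m+1}) = 1 + 3N(G_m) = 1 + 3·(3^{m+1} − 1)/2 = 1 + (3^{m+2} − 3)/2 = (2 + 3^{m+2} − 3)/2 = (3^{m+2} − 1)/2.
So the formula holds for m+1, and by induction N(G_k) = (3^{k+1} − 1)/2 for all k ≥ 0.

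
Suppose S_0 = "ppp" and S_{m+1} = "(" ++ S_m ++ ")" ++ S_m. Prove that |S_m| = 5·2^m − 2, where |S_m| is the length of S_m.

Base case: |S_0| = 3, and 5·2^0 − 2 = 3.
Assume |S_r| = 5·2^r − 2.
Then |S_{r+1}| = 1 + |S_r| + 1 + |S_r| = 2|S_r| + 2 = 2(5·2^r − 2) + 2 = 5·2^{r+1} − 4 + 2 = 5·2^{r+1} − 2.
This completes the inductive step, so |S_m| = 5·2^m − 2 for all m ≥ 0.

|S_m| = 5·2^m − 2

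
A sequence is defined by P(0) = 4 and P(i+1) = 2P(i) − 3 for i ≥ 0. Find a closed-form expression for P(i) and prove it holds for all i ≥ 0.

Claim: P(i) = 2^i + 3.

Base case: P(0) = 4, and 2^0 + 3 = 1 + 3 = 4.
Assume P(m) = 2^m + 3 for some m ≥ 0.
Then P(m+1) = 2P(m) − 3 = 2·(2^m + 3) − 3 = 2^{m+1} + 6 − 3 = 2^{m+1} + 3.
So the formula holds for m+1, and by induction P(i) = 2^i + 3 for all i ≥ 0.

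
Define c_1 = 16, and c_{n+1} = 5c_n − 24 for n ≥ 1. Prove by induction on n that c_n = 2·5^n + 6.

Base case: c_1 = 16, and 2·5^1 + 6 = 10 + 6 = 16.
Assume c_j = 2·5^j + 6 for some j ≥ 1.
Then c_{j+1} = 5c_j − 24 = 5·(2·5^j + 6) − 24 = 10·5^j + 30 − 24 = 2·5^{j+1} + 6.
This completes the inductive step, so c_n = 2·5^n + 6 for all n ≥ 1.

c_n = 2·5^n + 6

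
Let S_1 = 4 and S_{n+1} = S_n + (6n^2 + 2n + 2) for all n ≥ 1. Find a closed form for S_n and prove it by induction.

Claim: S_n = 2n^3 − 2n^2 + 2n + 2.

Base case: S_1 = 4, and 2·1^3 − 2·1^2 + 2·1 + 2 = 4.
Assume S_j = 2j^3 − 2j^2 + 2j + 2.
Then S_{j+1} = S_j + (6j^2 + 2j + 2) = (2j^3 − 2j^2 + 2j + 2) + (6j^2 + 2j + 2) = 2j^3 + 4j^2 + 4j + 4,
and 2·(j+1)^3 − 2·(j+1)^2 + 2·(j+1) + 2 = 2j^3 + 4j^2 + 4j + 4.
This completes the inductive step, so S_n = 2n^3 − 2n^2 + 2n + 2 for all n ≥ 1.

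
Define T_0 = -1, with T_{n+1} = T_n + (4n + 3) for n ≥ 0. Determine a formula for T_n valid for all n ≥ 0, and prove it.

Claim: T_n = 2n^2 + n − 1.

Base case: T_0 = -1, and 2·0^2 + 0 − 1 = -1.
Assume T_j = 2j^2 + j − 1.
Then T_{j+1} = T_j + (4j + 3) = (2j^2 + j − 1) + (4j + 3) = 2j^2 + 5j + 2,
and 2·(j+1)^2 + (j+1) − 1 = 2j^2 + 5j + 2.
This completes the inductive step, so T_n = 2n^2 + n − 1 for all n ≥ 0.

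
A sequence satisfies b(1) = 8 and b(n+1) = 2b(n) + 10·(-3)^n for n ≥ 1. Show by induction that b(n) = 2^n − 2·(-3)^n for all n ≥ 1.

Base case: b(1) = 8, and 2^1 − 2·(-3)^1 = 2 + 6 = 8.
Assume b(r) = 2^r − 2·(-3)^r for some r ≥ 1.
Then b(r+1) = 2b(r) + 10·(-3)^r = 2·(2^r − 2·(-3)^r) + 10·(-3)^r = 2^{r+1} − 4·(-3)^r + 10·(-3)^r = 2^{r+1} + 6·(-3)^r = 2^{r+1} − 2·(-3)^{r+1}.
So the formula holds for r+1, and by induction b(n) = 2^n − 2·(-3)^n for all n ≥ 1.

b(n) = 2^n − 2·(-3)^n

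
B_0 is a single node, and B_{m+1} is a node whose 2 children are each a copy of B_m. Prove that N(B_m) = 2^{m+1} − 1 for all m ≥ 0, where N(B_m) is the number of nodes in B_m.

Base case: N(B_0) = 1, and 2^{0+1} − 1 = 1.
Assume N(B_j) = 2^{j+1} − 1.
Then N(B_{j+1}) = 1 + 2N(B_j) = 1 + 2(2^{j+1} − 1) = 2^{j+2} − 2 + 1 = 2^{j+2} − 1.
This completes the inductive step, so N(B_m) = 2^{m+1} − 1 for all m ≥ 0.

N(B_m) = 2^{m+1} − 1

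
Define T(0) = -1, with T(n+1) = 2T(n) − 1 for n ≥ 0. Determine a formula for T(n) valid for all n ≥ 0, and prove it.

Claim: T(n) = -2^{n+1} + 1.

Base case: T(0) = -1, and -2^{0+1} + 1 = -2 + 1 = -1.
Assume T(r) = -2^{r+1} + 1 for some r ≥ 0.
Then T(r+1) = 2T(r) − 1 = 2·(-2^{r+1} + 1) − 1 = -2^{r+2} + 2 − 1 = -2^{r+2} + 1.
This completes the inductive step, so T(n) = -2^{n+1} + 1 for all n ≥ 0.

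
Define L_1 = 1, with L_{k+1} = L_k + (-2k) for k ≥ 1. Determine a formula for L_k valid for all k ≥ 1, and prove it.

Claim: L_k = -k^2 + k + 1.

Base case: L_1 = 1, and -1^2 + 1 + 1 = 1.
Assume L_r = -r^2 + r + 1.
Then L_{r+1} = L_r + (-2r) = (-r^2 + r + 1) + (-2r) = -r^2 − r + 1,
and -(r+1)^2 + (r+1) + 1 = -r^2 − r + 1.
By induction, L_k = -k^2 + k + 1 for all k ≥ 1.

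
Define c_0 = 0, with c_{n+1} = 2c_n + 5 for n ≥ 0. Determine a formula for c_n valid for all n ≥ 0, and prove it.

Claim: c_n = 5·2^n − 5.

Base case: c_0 = 0, and 5·2^0 − 5 = 5 − 5 = 0.
Assume c_m = 5·2^m − 5 for some m ≥ 0.
Then c_{m+1} = 2c_m + 5 = 2·(5·2^m − 5) + 5 = 10·2^m − 10 + 5 = 5·2^{m+1} − 5.
So the formula holds for m+1, and by induction c_n = 5·2^n − 5 for all n ≥ 0.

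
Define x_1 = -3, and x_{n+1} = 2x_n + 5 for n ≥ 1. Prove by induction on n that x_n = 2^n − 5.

Base case: x_1 = -3, and 2^1 − 5 = 2 − 5 = -3.
Assume x_j = 2^j − 5 for some j ≥ 1.
Then x_{j+1} = 2x_j + 5 = 2·(2^j − 5) + 5 = 2^{j+1} − 10 + 5 = 2^{j+1} − 5.
So the formula holds for j+1, and by induction x_n = 2^n − 5 for all n ≥ 1.

x_n = 2^n − 5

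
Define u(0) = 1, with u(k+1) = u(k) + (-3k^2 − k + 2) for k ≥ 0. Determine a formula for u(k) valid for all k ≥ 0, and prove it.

Claim: u(k) = -k^3 + k^2 + 2k + 1.

Base case: u(0) = 1, and -0^3 + 0^2 + 2·0 + 1 = 1.
Assume u(r) = -r^3 + r^2 + 2r + 1.
Then u(r+1) = u(r) + (-3r^2 − r + 2) = (-r^3 + r^2 + 2r + 1) + (-3r^2 − r + 2) = -r^3 − 2r^2 + r + 3,
and -(r+1)^3 + (r+1)^2 + 2·(r+1) + 1 = -r^3 − 2r^2 + r + 3.
This completes the inductive step, so u(k) = -k^3 + k^2 + 2k + 1 for all k ≥ 0.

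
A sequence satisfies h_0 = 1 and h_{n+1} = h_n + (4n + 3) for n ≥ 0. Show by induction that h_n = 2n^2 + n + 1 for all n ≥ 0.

Base case: h_0 = 1, and 2·0^2 + 0 + 1 = 1.
Assume h_r = 2r^2 + r + 1.
Then h_{r+1} = h_r + (4r + 3) = (2r^2 + r + 1) + (4r + 3) = 2r^2 + 5r + 4,
and 2·(r+1)^2 + (r+1) + 1 = 2r^2 + 5r + 4.
This completes the inductive step, so h_n = 2n^2 + n + 1 for all n ≥ 0.

h_n = 2n^2 + n + 1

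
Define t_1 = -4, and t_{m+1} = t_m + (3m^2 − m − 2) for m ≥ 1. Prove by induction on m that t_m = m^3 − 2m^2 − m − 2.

Base case: t_1 = -4, and 1^3 − 2·1^2 − 1 − 2 = -4.
Assume t_k = k^3 − 2k^2 − k − 2.
Then t_{k+1} = t_k + (3k^2 − k − 2) = (k^3 − 2k^2 − k − 2) + (3k^2 − k − 2) = k^3 + k^2 − 2k − 4,
and (k+1)^3 − 2·(k+1)^2 − (k+1) − 2 = k^3 + k^2 − 2k − 4.
Hence t_m = m^3 − 2m^2 − m − 2 for every m ≥ 1, by induction.

t_m = m^3 − 2m^2 − m − 2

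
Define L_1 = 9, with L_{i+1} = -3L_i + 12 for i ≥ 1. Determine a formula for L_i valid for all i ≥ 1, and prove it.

Claim: L_i = -2·(-3)^i + 3.

Base case: L_1 = 9, and -2·(-3)^1 + 3 = 6 + 3 = 9.
Assume L_k = -2·(-3)^k + 3 for some k ≥ 1.
Then L_{k+1} = -3L_k + 12 = -3·(-2·(-3)^k + 3) + 12 = 6·(-3)^k − 9 + 12 = -2·(-3)^{k+1} + 3.
Hence L_i = -2·(-3)^i + 3 for every i ≥ 1, by induction.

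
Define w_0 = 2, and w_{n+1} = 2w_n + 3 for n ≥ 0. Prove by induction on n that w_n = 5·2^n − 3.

Base case: w_0 = 2, and 5·2^0 − 3 = 5 − 3 = 2.
Assume w_j = 5·2^j − 3 for some j ≥ 0.
Then w_{j+1} = 2w_j + 3 = 2·(5·2^j − 3) + 3 = 10·2^j − 6 + 3 = 5·2^{j+1} − 3.
So the formula holds for j+1, and by induction w_n = 5·2^n − 3 for all n ≥ 0.

w_n = 5·2^n − 3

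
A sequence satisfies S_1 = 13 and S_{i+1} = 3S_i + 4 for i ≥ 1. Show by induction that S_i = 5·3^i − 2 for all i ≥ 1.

Base case: S_1 = 13, and 5·3^1 − 2 = 15 − 2 = 13.
Assume S_k = 5·3^k − 2 for some k ≥ 1.
Then S_{k+1} = 3S_k + 4 = 3·(5·3^k − 2) + 4 = 15·3^k − 6 + 4 = 5·3^{k+1} − 2.
By induction, S_i = 5·3^i − 2 for all i ≥ 1.

S_i = 5·3^i − 2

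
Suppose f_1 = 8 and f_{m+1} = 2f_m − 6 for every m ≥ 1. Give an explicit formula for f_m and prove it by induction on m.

Claim: f_m = 2^m + 6.

Base case: f_1 = 8, and 2^1 + 6 = 2 + 6 = 8.
Assume f_r = 2^r + 6 for some r ≥ 1.
Then f_{r+1} = 2f_r − 6 = 2·(2^r + 6) − 6 = 2^{r+1} + 12 − 6 = 2^{r+1} + 6.
So the formula holds for r+1, and by induction f_m = 2^m + 6 for all m ≥ 1.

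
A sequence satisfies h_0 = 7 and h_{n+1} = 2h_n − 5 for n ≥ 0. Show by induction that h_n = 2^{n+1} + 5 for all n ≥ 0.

Base case: h_0 = 7, and 2^{0+1} + 5 = 2 + 5 = 7.
Assume h_k = 2^{k+1} + 5 for some k ≥ 0.
Then h_{k+1} = 2h_k − 5 = 2·(2^{k+1} + 5) − 5 = 2^{k+2} + 10 − 5 = 2^{k+2} + 5.
Hence h_n = 2^{n+1} + 5 for every n ≥ 0, by induction.

h_n = 2^{n+1} + 5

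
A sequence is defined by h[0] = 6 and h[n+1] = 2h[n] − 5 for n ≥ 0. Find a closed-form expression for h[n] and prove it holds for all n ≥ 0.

Claim: h[n] = 2^n + 5.

Base case: h[0] = 6, and 2^0 + 5 = 1 + 5 = 6.
Assume h[j] = 2^j + 5 for some j ≥ 0.
Then h[j+1] = 2h[j] − 5 = 2·(2^j + 5) − 5 = 2^{j+1} + 10 − 5 = 2^{j+1} + 5.
So the formula holds for j+1, and by induction h[n] = 2^n + 5 for all n ≥ 0.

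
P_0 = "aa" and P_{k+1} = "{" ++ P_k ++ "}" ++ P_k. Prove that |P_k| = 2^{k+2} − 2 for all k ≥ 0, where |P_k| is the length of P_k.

Base case: |P_0| = 2, and 2^{0+2} − 2 = 2.
Assume |P_m| = 2^{m+2} − 2.
Then |P_{m+1}| = 1 + |P_m| + 1 + |P_m| = 2|P_m| + 2 = 2(2^{m+2} − 2) + 2 = 2^{m+3} − 4 + 2 = 2^{m+3} − 2.
By induction, |P_k| = 2^{k+2} − 2 for all k ≥ 0.

|P_k| = 2^{k+2} − 2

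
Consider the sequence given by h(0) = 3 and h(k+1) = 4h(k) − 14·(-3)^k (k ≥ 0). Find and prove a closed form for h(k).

Claim: h(k) = 4^k + 2·(-3)^k.

Base case: h(0) = 3, and 4^0 + 2·(-3)^0 = 1 + 2 = 3.
Assume h(r) = 4^r + 2·(-3)^r for some r ≥ 0.
Then h(r+1) = 4h(r) − 14·(-3)^r = 4·(4^r + 2·(-3)^r) − 14·(-3)^r = 4^{r+1} + 8·(-3)^r − 14·(-3)^r = 4^{r+1} − 6·(-3)^r = 4^{r+1} + 2·(-3)^{r+1}.
Hence h(k) = 4^k + 2·(-3)^k for every k ≥ 0, by induction.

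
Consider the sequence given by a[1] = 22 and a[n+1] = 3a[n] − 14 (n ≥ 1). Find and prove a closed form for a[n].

Claim: a[n] = 5·3^n + 7.

Base case: a[1] = 22, and 5·3^1 + 7 = 15 + 7 = 22.
Assume a[j] = 5·3^j + 7 for some j ≥ 1.
Then a[j+1] = 3a[j] − 14 = 3·(5·3^j + 7) − 14 = 15·3^j + 21 − 14 = 5·3^{j+1} + 7.
So the formula holds for j+1, and by induction a[n] = 5·3^n + 7 for all n ≥ 1.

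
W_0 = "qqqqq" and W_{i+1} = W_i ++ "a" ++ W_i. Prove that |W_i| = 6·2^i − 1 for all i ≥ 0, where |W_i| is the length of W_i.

Base case: |W_0| = 5, and 6·2^0 − 1 = 5.
Assume |W_m| = 6·2^m − 1.
Then |W_{m+1}| = |W_m| + 1 + |W_m| = 2|W_m| + 1 = 2(6·2^m − 1) + 1 = 6·2^{m+1} − 2 + 1 = 6·2^{m+1} − 1.
By induction, |W_i| = 6·2^i − 1 for all i ≥ 0.

|W_i| = 6·2^i − 1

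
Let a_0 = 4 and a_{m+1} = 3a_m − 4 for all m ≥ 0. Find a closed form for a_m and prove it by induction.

Claim: a_m = 2·3^m + 2.

Base case: a_0 = 4, and 2·3^0 + 2 = 2 + 2 = 4.
Assume a_r = 2·3^r + 2 for some r ≥ 0.
Then a_{r+1} = 3a_r − 4 = 3·(2·3^r + 2) − 4 = 6·3^r + 6 − 4 = 2·3^{r+1} + 2.
So the formula holds for r+1, and by induction a_m = 2·3^m + 2 for all m ≥ 0.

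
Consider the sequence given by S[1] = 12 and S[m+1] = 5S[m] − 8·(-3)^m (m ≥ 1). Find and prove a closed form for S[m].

Claim: S[m] = 3·5^m + (-3)^m.

Base case: S[1] = 12, and 3·5^1 + (-3)^1 = 15 − 3 = 12.
Assume S[r] = 3·5^r + (-3)^r for some r ≥ 1.
Then S[r+1] = 5S[r] − 8·(-3)^r = 5·(3·5^r + (-3)^r) − 8·(-3)^r = 3·5^{r+1} + 5·(-3)^r − 8·(-3)^r = 3·5^{r+1} − 3·(-3)^r = 3·5^{r+1} + (-3)^{r+1}.
This completes the inductive step, so S[m] = 3·5^m + (-3)^m for all m ≥ 1.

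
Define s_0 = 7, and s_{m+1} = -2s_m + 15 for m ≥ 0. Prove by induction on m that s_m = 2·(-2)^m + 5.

Base case: s_0 = 7, and 2·(-2)^0 + 5 = 2 + 5 = 7.
Assume s_j = 2·(-2)^j + 5 for some j ≥ 0.
Then s_{j+1} = -2s_j + 15 = -2·(2·(-2)^j + 5) + 15 = -4·(-2)^j − 10 + 15 = 2·(-2)^{j+1} + 5.
By induction, s_m = 2·(-2)^m + 5 for all m ≥ 0.

s_m = 2·(-2)^m + 5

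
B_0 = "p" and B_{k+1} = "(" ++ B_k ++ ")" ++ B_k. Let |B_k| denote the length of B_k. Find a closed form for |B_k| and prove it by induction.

Claim: |B_k| = 3·2^k − 2.

Base case: |B_0| = 1, and 3·2^0 − 2 = 1.
Assume |B_m| = 3·2^m − 2.
Then |B_{m+1}| = 1 + |B_m| + 1 + |B_m| = 2|B_m| + 2 = 2(3·2^m − 2) + 2 = 3·2^{m+1} − 4 + 2 = 3·2^{m+1} − 2.
By induction, |B_k| = 3·2^k − 2 for all k ≥ 0.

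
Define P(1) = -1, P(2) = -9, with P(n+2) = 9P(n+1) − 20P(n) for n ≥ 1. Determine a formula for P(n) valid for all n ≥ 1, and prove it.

Claim: P(n) = -5^n + 4^n.

Base cases: P(1) = -1 and -5^1 + 4^1 = -1; P(2) = -9 and -5^2 + 4^2 = -9.
Assume P(j) = -5^j + 4^j for all 1 ≤ j ≤ r, where r ≥ 2.
Then P(r+1) = 9P(r) − 20P(r−1) = 9·(-5^r + 4^r) − 20·(-5^{r−1} + 4^{r−1}) = -(9·5 − 20)5^{r−1} + (9·4 − 20)4^{r−1} = -25·5^{r−1} + 16·4^{r−1} = -5^{r+1} + 4^{r+1}.
So the formula holds for r+1, and by strong induction P(n) = -5^n + 4^n for all n ≥ 1.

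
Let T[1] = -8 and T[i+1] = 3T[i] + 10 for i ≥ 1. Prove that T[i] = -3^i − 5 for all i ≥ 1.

Base case: T[1] = -8, and -3^1 − 5 = -3 − 5 = -8.
Assume T[j] = -3^j − 5 for some j ≥ 1.
Then T[j+1] = 3T[j] + 10 = 3·(-3^j − 5) + 10 = -3^{j+1} − 15 + 10 = -3^{j+1} − 5.
So the formula holds for j+1, and by induction T[i] = -3^i − 5 for all i ≥ 1.

T[i] = -3^i − 5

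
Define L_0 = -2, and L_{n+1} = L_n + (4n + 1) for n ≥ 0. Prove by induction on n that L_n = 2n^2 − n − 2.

Base case: L_0 = -2, and 2·0^2 − 0 − 2 = -2.
Assume L_j = 2j^2 − j − 2.
Then L_{j+1} = L_j + (4j + 1) = (2j^2 − j − 2) + (4j + 1) = 2j^2 + 3j − 1,
and 2·(j+1)^2 − (j+1) − 2 = 2j^2 + 3j − 1.
Hence L_n = 2n^2 − n − 2 for every n ≥ 0, by induction.

L_n = 2n^2 − n − 2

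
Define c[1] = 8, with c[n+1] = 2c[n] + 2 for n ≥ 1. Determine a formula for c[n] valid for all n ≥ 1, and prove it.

Claim: c[n] = 5·2^n − 2.

Base case: c[1] = 8, and 5·2^1 − 2 = 10 − 2 = 8.
Assume c[j] = 5·2^j − 2 for some j ≥ 1.
Then c[j+1] = 2c[j] + 2 = 2·(5·2^j − 2) + 2 = 10·2^j − 4 + 2 = 5·2^{j+1} − 2.
This completes the inductive step, so c[n] = 5·2^n − 2 for all n ≥ 1.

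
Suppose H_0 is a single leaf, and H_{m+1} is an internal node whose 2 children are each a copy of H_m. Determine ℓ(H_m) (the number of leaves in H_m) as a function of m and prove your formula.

Claim: ℓ(H_m) = 2^m.

Base case: ℓ(H_0) = 1, and 2^0 = 1.
Assume ℓ(H_r) = 2^r.
Then ℓ(H_{r+1}) = 2·ℓ(H_r) = 2·2^r = 2^{r+1}.
So the formula holds for r+1, and by induction ℓ(H_m) = 2^m for all m ≥ 0.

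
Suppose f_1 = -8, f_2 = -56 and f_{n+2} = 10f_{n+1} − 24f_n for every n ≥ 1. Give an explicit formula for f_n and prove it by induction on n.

Claim: f_n = 4^n − 2·6^n.

Base cases: f_1 = -8 and 4^1 − 2·6^1 = -8; f_2 = -56 and 4^2 − 2·6^2 = -56.
Assume f_j = 4^j − 2·6^j for all 1 ≤ j ≤ k, where k ≥ 2.
Then f_{k+1} = 10f_k − 24f_{k−1} = 10·(4^k − 2·6^k) − 24·(4^{k−1} − 2·6^{k−1}) = (10·4 − 24)4^{k−1} − 2·(10·6 − 24)6^{k−1} = 16·4^{k−1} − 72·6^{k−1} = 4^{k+1} − 2·6^{k+1}.
Hence f_n = 4^n − 2·6^n for every n ≥ 1, by strong induction.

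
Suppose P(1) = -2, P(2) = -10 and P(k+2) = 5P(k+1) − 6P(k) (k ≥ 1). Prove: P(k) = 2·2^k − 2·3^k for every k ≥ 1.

Base cases: P(1) = -2 and 2·2^1 − 2·3^1 = -2; P(2) = -10 and 2·2^2 − 2·3^2 = -10.
Assume P(i) = 2·2^i − 2·3^i for all 1 ≤ i ≤ j, where j ≥ 2.
Then P(j+1) = 5P(j) − 6P(j−1) = 5·(2·2^j − 2·3^j) − 6·(2·2^{j−1} − 2·3^{j−1}) = 2·(5·2 − 6)2^{j−1} − 2·(5·3 − 6)3^{j−1} = 8·2^{j−1} − 18·3^{j−1} = 2·2^{j+1} − 2·3^{j+1}.
This completes the inductive step, so P(k) = 2·2^k − 2·3^k for all k ≥ 1.

P(k) = 2·2^k − 2·3^k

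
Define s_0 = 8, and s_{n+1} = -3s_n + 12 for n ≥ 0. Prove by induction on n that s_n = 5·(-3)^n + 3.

Base case: s_0 = 8, and 5·(-3)^0 + 3 = 5 + 3 = 8.
Assume s_m = 5·(-3)^m + 3 for some m ≥ 0.
Then s_{m+1} = -3s_m + 12 = -3·(5·(-3)^m + 3) + 12 = -15·(-3)^m − 9 + 12 = 5·(-3)^{m+1} + 3.
This completes the inductive step, so s_n = 5·(-3)^n + 3 for all n ≥ 0.

s_n = 5·(-3)^n + 3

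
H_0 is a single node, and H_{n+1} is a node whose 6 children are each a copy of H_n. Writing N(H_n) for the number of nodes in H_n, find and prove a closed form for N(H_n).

Claim: N(H_n) = (6^{n+1} − 1)/5.

Base case: N(H_0) = 1, and (6^{0+1} − 1)/5 = 1.
Assume N(H_m) = (6^{m+1} − 1)/5.
Then N(H_{m+1}) = 1 + 6N(H_m) = 1 + 6·(6^{m+1} − 1)/5 = 1 + (6^{m+2} − 6)/5 = (5 + 6^{m+2} − 6)/5 = (6^{m+2} − 1)/5.
So the formula holds for m+1, and by induction N(H_n) = (6^{n+1} − 1)/5 for all n ≥ 0.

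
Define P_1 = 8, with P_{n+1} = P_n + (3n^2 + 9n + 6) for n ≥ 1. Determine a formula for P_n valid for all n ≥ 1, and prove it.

Claim: P_n = n^3 + 3n^2 + 2n + 2.

Base case: P_1 = 8, and 1^3 + 3·1^2 + 2·1 + 2 = 8.
Assume P_j = j^3 + 3j^2 + 2j + 2.
Then P_{j+1} = P_j + (3j^2 + 9j + 6) = (j^3 + 3j^2 + 2j + 2) + (3j^2 + 9j + 6) = j^3 + 6j^2 + 11j + 8,
and (j+1)^3 + 3·(j+1)^2 + 2·(j+1) + 2 = j^3 + 6j^2 + 11j + 8.
Hence P_n = n^3 + 3n^2 + 2n + 2 for every n ≥ 1, by induction.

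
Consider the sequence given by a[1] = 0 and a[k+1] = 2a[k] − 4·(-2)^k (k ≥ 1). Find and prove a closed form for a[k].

Claim: a[k] = 2^k + (-2)^k.

Base case: a[1] = 0, and 2^1 + (-2)^1 = 2 − 2 = 0.
Assume a[r] = 2^r + (-2)^r for some r ≥ 1.
Then a[r+1] = 2a[r] − 4·(-2)^r = 2·(2^r + (-2)^r) − 4·(-2)^r = 2^{r+1} + 2·(-2)^r − 4·(-2)^r = 2^{r+1} − 2·(-2)^r = 2^{r+1} + (-2)^{r+1}.
By induction, a[k] = 2^k + (-2)^k for all k ≥ 1.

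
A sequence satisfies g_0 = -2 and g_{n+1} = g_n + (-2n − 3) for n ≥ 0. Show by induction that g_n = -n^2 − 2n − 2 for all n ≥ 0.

Base case: g_0 = -2, and -0^2 − 2·0 − 2 = -2.
Assume g_m = -m^2 − 2m − 2.
Then g_{m+1} = g_m + (-2m − 3) = (-m^2 − 2m − 2) + (-2m − 3) = -m^2 − 4m − 5,
and -(m+1)^2 − 2·(m+1) − 2 = -m^2 − 4m − 5.
This completes the inductive step, so g_n = -n^2 − 2n − 2 for all n ≥ 0.

g_n = -n^2 − 2n − 2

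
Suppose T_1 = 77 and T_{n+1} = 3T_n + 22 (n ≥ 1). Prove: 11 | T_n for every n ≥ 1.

Base case: T_1 = 77 = 11·7, so 11 | T_1.
Assume 11 | T_m, so T_m = 11t for some integer t.
Then T_{m+1} = 3T_m + 22 = 3·(11t) + 22 = 11(3t + 2), so 11 | T_{m+1}.
This completes the inductive step, so 11 | T_n for all n ≥ 1.

11 | T_n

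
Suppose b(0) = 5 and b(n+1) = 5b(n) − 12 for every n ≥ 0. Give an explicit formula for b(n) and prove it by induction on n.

Claim: b(n) = 2·5^n + 3.

Base case: b(0) = 5, and 2·5^0 + 3 = 2 + 3 = 5.
Assume b(m) = 2·5^m + 3 for some m ≥ 0.
Then b(m+1) = 5b(m) − 12 = 5·(2·5^m + 3) − 12 = 10·5^m + 15 − 12 = 2·5^{m+1} + 3.
By induction, b(n) = 2·5^n + 3 for all n ≥ 0.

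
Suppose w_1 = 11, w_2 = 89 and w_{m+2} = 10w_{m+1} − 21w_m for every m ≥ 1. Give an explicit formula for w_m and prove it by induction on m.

Claim: w_m = 2·7^m − 3^m.

Base cases: w_1 = 11 and 2·7^1 − 3^1 = 11; w_2 = 89 and 2·7^2 − 3^2 = 89.
Assume w_j = 2·7^j − 3^j for all 1 ≤ j ≤ r, where r ≥ 2.
Then w_{r+1} = 10w_r − 21w_{r−1} = 10·(2·7^r − 3^r) − 21·(2·7^{r−1} − 3^{r−1}) = 2·(10·7 − 21)7^{r−1} − (10·3 − 21)3^{r−1} = 98·7^{r−1} − 9·3^{r−1} = 2·7^{r+1} − 3^{r+1}.
By strong induction, w_m = 2·7^m − 3^m for all m ≥ 1.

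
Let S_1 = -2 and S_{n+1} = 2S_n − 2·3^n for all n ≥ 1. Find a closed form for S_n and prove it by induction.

Claim: S_n = 2·2^n − 2·3^n.

Base case: S_1 = -2, and 2·2^1 − 2·3^1 = 4 − 6 = -2.
Assume S_j = 2·2^j − 2·3^j for some j ≥ 1.
Then S_{j+1} = 2S_j − 2·3^j = 2·(2·2^j − 2·3^j) − 2·3^j = 2·2^{j+1} − 4·3^j − 2·3^j = 2·2^{j+1} − 6·3^j = 2·2^{j+1} − 2·3^{j+1}.
This completes the inductive step, so S_n = 2·2^n − 2·3^n for all n ≥ 1.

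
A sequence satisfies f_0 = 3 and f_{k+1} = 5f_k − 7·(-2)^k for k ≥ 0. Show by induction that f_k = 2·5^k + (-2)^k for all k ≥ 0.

Base case: f_0 = 3, and 2·5^0 + (-2)^0 = 2 + 1 = 3.
Assume f_j = 2·5^j + (-2)^j for some j ≥ 0.
Then f_{j+1} = 5f_j − 7·(-2)^j = 5·(2·5^j + (-2)^j) − 7·(-2)^j = 2·5^{j+1} + 5·(-2)^j − 7·(-2)^j = 2·5^{j+1} − 2·(-2)^j = 2·5^{j+1} + (-2)^{j+1}.
Hence f_k = 2·5^k + (-2)^k for every k ≥ 0, by induction.

f_k = 2·5^k + (-2)^k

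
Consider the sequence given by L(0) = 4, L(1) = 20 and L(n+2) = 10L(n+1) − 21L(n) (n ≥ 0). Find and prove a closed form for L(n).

Claim: L(n) = 2·3^n + 2·7^n.

Base cases: L(0) = 4 and 2·3^0 + 2·7^0 = 4; L(1) = 20 and 2·3^1 + 2·7^1 = 20.
Assume L(j) = 2·3^j + 2·7^j for all 0 ≤ j ≤ m, where m ≥ 1.
Then L(m+1) = 10L(m) − 21L(m−1) = 10·(2·3^m + 2·7^m) − 21·(2·3^{m−1} + 2·7^{m−1}) = 2·(10·3 − 21)3^{m−1} + 2·(10·7 − 21)7^{m−1} = 18·3^{m−1} + 98·7^{m−1} = 2·3^{m+1} + 2·7^{m+1}.
This completes the inductive step, so L(n) = 2·3^n + 2·7^n for all n ≥ 0.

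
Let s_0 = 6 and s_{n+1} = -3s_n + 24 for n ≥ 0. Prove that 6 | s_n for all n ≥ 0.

Base case: s_0 = 6 = 6·1, so 6 | s_0.
Assume 6 | s_m, so s_m = 6t for some integer t.
Then s_{m+1} = -3s_m + 24 = -3·(6t) + 24 = 6(-3t + 4), so 6 | s_{m+1}.
Hence 6 | s_n for every n ≥ 0, by induction.

6 | s_n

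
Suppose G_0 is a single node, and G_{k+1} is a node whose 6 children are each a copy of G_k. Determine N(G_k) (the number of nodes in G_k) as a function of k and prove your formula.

Claim: N(G_k) = (6^{k+1} − 1)/5.

Base case: N(G_0) = 1, and (6^{0+1} − 1)/5 = 1.
Assume N(G_j) = (6^{j+1} − 1)/5.
Then N(G_{j+1}) = 1 + 6N(G_j) = 1 + 6·(6^{j+1} − 1)/5 = 1 + (6^{j+2} − 6)/5 = (5 + 6^{j+2} − 6)/5 = (6^{j+2} − 1)/5.
This completes the inductive step, so N(G_k) = (6^{k+1} − 1)/5 for all k ≥ 0.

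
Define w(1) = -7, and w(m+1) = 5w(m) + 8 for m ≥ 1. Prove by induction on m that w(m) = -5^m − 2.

Base case: w(1) = -7, and -5^1 − 2 = -5 − 2 = -7.
Assume w(j) = -5^j − 2 for some j ≥ 1.
Then w(j+1) = 5w(j) + 8 = 5·(-5^j − 2) + 8 = -5^{j+1} − 10 + 8 = -5^{j+1} − 2.
This completes the inductive step, so w(m) = -5^m − 2 for all m ≥ 1.

w(m) = -5^m − 2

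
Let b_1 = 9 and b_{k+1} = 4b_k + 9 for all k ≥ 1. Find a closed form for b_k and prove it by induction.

Claim: b_k = 3·4^k − 3.

Base case: b_1 = 9, and 3·4^1 − 3 = 12 − 3 = 9.
Assume b_j = 3·4^j − 3 for some j ≥ 1.
Then b_{j+1} = 4b_j + 9 = 4·(3·4^j − 3) + 9 = 12·4^j − 12 + 9 = 3·4^{j+1} − 3.
So the formula holds for j+1, and by induction b_k = 3·4^k − 3 for all k ≥ 1.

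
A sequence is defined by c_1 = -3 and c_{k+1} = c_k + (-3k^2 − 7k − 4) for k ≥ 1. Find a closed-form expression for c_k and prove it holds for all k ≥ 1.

Claim: c_k = -k^3 − 2k^2 − k + 1.

Base case: c_1 = -3, and -1^3 − 2·1^2 − 1 + 1 = -3.
Assume c_m = -m^3 − 2m^2 − m + 1.
Then c_{m+1} = c_m + (-3m^2 − 7m − 4) = (-m^3 − 2m^2 − m + 1) + (-3m^2 − 7m − 4) = -m^3 − 5m^2 − 8m − 3,
and -(m+1)^3 − 2·(m+1)^2 − (m+1) + 1 = -m^3 − 5m^2 − 8m − 3.
By induction, c_k = -k^3 − 2k^2 − k + 1 for all k ≥ 1.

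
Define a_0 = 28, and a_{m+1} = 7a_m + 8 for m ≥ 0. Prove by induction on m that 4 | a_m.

Base case: a_0 = 28 = 4·7, so 4 | a_0.
Assume 4 | a_j, so a_j = 4t for some integer t.
Then a_{j+1} = 7a_j + 8 = 7·(4t) + 8 = 4(7t + 2), so 4 | a_{j+1}.
So the property holds for j+1, and by induction 4 | a_m for all m ≥ 0.

4 | a_m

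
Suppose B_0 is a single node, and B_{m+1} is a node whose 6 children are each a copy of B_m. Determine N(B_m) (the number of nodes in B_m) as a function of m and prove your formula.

Claim: N(B_m) = (6^{m+1} − 1)/5.

Base case: N(B_0) = 1, and (6^{0+1} − 1)/5 = 1.
Assume N(B_r) = (6^{r+1} − 1)/5.
Then N(B_{r+1}) = 1 + 6N(B_r) = 1 + 6·(6^{r+1} − 1)/5 = 1 + (6^{r+2} − 6)/5 = (5 + 6^{r+2} − 6)/5 = (6^{r+2} − 1)/5.
This completes the inductive step, so N(B_m) = (6^{m+1} − 1)/5 for all m ≥ 0.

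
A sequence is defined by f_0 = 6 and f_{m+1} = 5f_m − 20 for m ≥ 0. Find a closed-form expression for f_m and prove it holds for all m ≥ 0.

Claim: f_m = 5^m + 5.

Base case: f_0 = 6, and 5^0 + 5 = 1 + 5 = 6.
Assume f_r = 5^r + 5 for some r ≥ 0.
Then f_{r+1} = 5f_r − 20 = 5·(5^r + 5) − 20 = 5^{r+1} + 25 − 20 = 5^{r+1} + 5.
So the formula holds for r+1, and by induction f_m = 5^m + 5 for all m ≥ 0.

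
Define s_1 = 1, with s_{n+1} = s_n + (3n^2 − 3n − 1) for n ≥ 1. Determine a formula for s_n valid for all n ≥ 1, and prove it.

Claim: s_n = n^3 − 3n^2 + n + 2.

Base case: s_1 = 1, and 1^3 − 3·1^2 + 1 + 2 = 1.
Assume s_j = j^3 − 3j^2 + j + 2.
Then s_{j+1} = s_j + (3j^2 − 3j − 1) = (j^3 − 3j^2 + j + 2) + (3j^2 − 3j − 1) = j^3 − 2j + 1,
and (j+1)^3 − 3·(j+1)^2 + (j+1) + 2 = j^3 − 2j + 1.
By induction, s_n = n^3 − 3n^2 + n + 2 for all n ≥ 1.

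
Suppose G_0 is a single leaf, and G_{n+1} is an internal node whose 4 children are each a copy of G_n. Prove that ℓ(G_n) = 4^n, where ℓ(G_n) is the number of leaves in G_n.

Base case: ℓ(G_0) = 1, and 4^0 = 1.
Assume ℓ(G_j) = 4^j.
Then ℓ(G_{j+1}) = 4·ℓ(G_j) = 4·4^j = 4^{j+1}.
So the formula holds for j+1, and by induction ℓ(G_n) = 4^n for all n ≥ 0.

ℓ(G_n) = 4^n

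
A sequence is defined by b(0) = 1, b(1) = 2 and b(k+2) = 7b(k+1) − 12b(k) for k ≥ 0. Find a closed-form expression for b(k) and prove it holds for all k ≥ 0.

Claim: b(k) = -4^k + 2·3^k.

Base cases: b(0) = 1 and -4^0 + 2·3^0 = 1; b(1) = 2 and -4^1 + 2·3^1 = 2.
Assume b(j) = -4^j + 2·3^j for all 0 ≤ j ≤ r, where r ≥ 1.
Then b(r+1) = 7b(r) − 12b(r−1) = 7·(-4^r + 2·3^r) − 12·(-4^{r−1} + 2·3^{r−1}) = -(7·4 − 12)4^{r−1} + 2·(7·3 − 12)3^{r−1} = -16·4^{r−1} + 18·3^{r−1} = -4^{r+1} + 2·3^{r+1}.
This completes the inductive step, so b(k) = -4^k + 2·3^k for all k ≥ 0.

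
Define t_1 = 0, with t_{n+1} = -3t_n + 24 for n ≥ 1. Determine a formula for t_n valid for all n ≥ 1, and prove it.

Claim: t_n = 2·(-3)^n + 6.

Base case: t_1 = 0, and 2·(-3)^1 + 6 = -6 + 6 = 0.
Assume t_k = 2·(-3)^k + 6 for some k ≥ 1.
Then t_{k+1} = -3t_k + 24 = -3·(2·(-3)^k + 6) + 24 = -6·(-3)^k − 18 + 24 = 2·(-3)^{k+1} + 6.
So the formula holds for k+1, and by induction t_n = 2·(-3)^n + 6 for all n ≥ 1.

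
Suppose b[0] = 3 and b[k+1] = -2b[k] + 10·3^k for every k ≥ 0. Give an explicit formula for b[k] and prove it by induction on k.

Claim: b[k] = (-2)^k + 2·3^k.

Base case: b[0] = 3, and (-2)^0 + 2·3^0 = 1 + 2 = 3.
Assume b[m] = (-2)^m + 2·3^m for some m ≥ 0.
Then b[m+1] = -2b[m] + 10·3^m = -2·((-2)^m + 2·3^m) + 10·3^m = (-2)^{m+1} − 4·3^m + 10·3^m = (-2)^{m+1} + 6·3^m = (-2)^{m+1} + 2·3^{m+1}.
This completes the inductive step, so b[k] = (-2)^k + 2·3^k for all k ≥ 0.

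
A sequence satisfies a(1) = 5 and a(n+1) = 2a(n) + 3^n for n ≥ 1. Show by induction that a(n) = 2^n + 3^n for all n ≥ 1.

Base case: a(1) = 5, and 2^1 + 3^1 = 2 + 3 = 5.
Assume a(j) = 2^j + 3^j for some j ≥ 1.
Then a(j+1) = 2a(j) + 3^j = 2·(2^j + 3^j) + 3^j = 2^{j+1} + 2·3^j + 3^j = 2^{j+1} + 3·3^j = 2^{j+1} + 3^{j+1}.
Hence a(n) = 2^n + 3^n for every n ≥ 1, by induction.

a(n) = 2^n + 3^n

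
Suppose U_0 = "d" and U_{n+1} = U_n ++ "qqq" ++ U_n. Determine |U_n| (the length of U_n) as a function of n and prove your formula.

Claim: |U_n| = 2^{n+2} − 3.

Base case: |U_0| = 1, and 2^{0+2} − 3 = 1.
Assume |U_r| = 2^{r+2} − 3.
Then |U_{r+1}| = |U_r| + 3 + |U_r| = 2|U_r| + 3 = 2(2^{r+2} − 3) + 3 = 2^{r+3} − 6 + 3 = 2^{r+3} − 3.
So the formula holds for r+1, and by induction |U_n| = 2^{n+2} − 3 for all n ≥ 0.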